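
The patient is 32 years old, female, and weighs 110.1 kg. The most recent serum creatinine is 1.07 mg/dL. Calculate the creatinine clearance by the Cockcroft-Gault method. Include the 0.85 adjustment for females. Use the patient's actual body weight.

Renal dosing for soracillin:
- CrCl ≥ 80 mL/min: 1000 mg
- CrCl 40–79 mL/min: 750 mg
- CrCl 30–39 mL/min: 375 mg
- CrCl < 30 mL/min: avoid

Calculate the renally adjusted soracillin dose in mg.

1000 mg

CrCl = (140 − 32) × 110.1 / (72 × 1.07) × 0.85 = 11890.8 / 77.04 × 0.85 ≈ 131.2 mL/min
CrCl ≈ 131 mL/min → bracket ≥ 80 mL/min.
Dose for this bracket: 1000 mg.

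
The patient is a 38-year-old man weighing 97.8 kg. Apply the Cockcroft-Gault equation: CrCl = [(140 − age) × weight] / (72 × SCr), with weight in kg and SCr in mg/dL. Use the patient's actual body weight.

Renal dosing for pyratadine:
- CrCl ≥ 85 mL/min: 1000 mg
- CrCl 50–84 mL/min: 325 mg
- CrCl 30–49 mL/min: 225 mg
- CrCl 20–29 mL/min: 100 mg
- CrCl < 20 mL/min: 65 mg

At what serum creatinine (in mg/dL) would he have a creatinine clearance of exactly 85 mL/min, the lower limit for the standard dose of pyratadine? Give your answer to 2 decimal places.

1.63 mg/dL

Standard dose requires CrCl ≥ 85 mL/min.
Set (140 − 38) × 97.8 / (72 × SCr) = 85
SCr = (140 − 38) × 97.8 / (72 × 85) = 1.630 mg/dL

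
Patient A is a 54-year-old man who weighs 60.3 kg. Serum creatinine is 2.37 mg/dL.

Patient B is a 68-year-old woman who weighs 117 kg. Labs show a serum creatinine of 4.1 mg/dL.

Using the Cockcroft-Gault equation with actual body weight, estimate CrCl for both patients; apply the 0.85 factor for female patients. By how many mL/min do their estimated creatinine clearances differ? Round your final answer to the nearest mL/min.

Patient A: CrCl = (140 − 54) × 60.3 / (72 × 2.37) = 5185.8 / 170.64 ≈ 30.4 mL/min
Patient B: CrCl = (140 − 68) × 117 / (72 × 4.1) × 0.85 = 8424.0 / 295.20 × 0.85 ≈ 24.3 mL/min
|30.4 − 24.3| = 6.1 mL/min

6 mL/min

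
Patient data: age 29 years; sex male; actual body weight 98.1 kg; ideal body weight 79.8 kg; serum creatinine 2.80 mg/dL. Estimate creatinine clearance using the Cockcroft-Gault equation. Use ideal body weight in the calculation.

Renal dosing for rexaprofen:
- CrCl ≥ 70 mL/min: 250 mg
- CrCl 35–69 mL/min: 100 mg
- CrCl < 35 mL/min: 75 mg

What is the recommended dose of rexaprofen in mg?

CrCl = (140 − 29) × 79.8 / (72 × 2.8) = 8857.8 / 201.60 ≈ 43.9 mL/min
CrCl ≈ 44 mL/min → bracket 35–69 mL/min.
Dose for this bracket: 100 mg.

100 mg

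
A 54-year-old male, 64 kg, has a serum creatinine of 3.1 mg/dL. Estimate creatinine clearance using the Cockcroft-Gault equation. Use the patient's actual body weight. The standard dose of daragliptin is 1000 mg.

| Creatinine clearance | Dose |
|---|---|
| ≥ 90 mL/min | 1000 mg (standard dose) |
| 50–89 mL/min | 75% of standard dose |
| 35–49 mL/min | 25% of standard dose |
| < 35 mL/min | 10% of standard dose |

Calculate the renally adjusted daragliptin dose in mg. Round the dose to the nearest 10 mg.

CrCl = (140 − 54) × 64 / (72 × 3.1) = 5504.0 / 223.20 ≈ 24.7 mL/min
CrCl ≈ 25 mL/min → bracket < 35 mL/min.
10% of 1000 mg = 100 mg

100 mg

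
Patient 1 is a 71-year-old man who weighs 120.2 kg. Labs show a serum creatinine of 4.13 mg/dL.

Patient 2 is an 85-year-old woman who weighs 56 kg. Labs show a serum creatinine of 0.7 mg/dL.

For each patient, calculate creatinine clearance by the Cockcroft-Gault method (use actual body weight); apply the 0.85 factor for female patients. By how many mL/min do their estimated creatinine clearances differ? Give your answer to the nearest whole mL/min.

Patient 1: CrCl = (140 − 71) × 120.2 / (72 × 4.13) = 8293.8 / 297.36 ≈ 27.9 mL/min
Patient 2: CrCl = (140 − 85) × 56 / (72 × 0.7) × 0.85 = 3080.0 / 50.40 × 0.85 ≈ 51.9 mL/min
|27.9 − 51.9| = 24.0 mL/min

24 mL/min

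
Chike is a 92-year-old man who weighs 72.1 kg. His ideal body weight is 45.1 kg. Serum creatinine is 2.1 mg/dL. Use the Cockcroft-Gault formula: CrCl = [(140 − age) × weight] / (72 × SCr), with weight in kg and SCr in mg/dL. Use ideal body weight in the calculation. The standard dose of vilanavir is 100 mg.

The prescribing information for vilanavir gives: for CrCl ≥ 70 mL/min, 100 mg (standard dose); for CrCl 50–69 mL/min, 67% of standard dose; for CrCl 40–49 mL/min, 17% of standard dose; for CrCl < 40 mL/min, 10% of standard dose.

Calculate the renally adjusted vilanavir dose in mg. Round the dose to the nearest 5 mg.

10 mg

CrCl = (140 − 92) × 45.1 / (72 × 2.1) = 2164.8 / 151.20 ≈ 14.3 mL/min
CrCl ≈ 14 mL/min → bracket < 40 mL/min.
10% of 100 mg = 10 mg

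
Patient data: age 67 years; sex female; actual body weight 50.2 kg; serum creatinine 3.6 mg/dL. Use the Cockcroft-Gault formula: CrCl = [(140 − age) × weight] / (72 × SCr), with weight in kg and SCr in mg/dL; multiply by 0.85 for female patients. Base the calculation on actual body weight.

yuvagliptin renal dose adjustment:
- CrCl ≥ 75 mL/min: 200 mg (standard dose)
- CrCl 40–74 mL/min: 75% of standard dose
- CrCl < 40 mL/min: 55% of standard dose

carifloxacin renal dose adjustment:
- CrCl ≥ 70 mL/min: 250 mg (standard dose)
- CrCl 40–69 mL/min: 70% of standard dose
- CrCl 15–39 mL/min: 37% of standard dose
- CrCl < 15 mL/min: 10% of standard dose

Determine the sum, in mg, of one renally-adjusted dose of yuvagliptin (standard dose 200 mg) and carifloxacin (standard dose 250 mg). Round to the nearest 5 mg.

135 mg

CrCl = (140 − 67) × 50.2 / (72 × 3.6) × 0.85 = 3664.6 / 259.20 × 0.85 ≈ 12.0 mL/min
CrCl ≈ 12 mL/min.
yuvagliptin: < 40 mL/min → 55% of 200 mg = 110 mg.
carifloxacin: < 15 mL/min → 10% of 250 mg = 25 mg.
Total = 110 + 25 = 135 mg.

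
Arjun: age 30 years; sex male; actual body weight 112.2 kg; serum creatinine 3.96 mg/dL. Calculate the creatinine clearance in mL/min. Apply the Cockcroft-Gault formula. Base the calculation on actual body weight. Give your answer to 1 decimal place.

43.3 mL/min

CrCl = (140 − 30) × 112.2 / (72 × 3.96) = 12342.0 / 285.12 ≈ 43.3 mL/min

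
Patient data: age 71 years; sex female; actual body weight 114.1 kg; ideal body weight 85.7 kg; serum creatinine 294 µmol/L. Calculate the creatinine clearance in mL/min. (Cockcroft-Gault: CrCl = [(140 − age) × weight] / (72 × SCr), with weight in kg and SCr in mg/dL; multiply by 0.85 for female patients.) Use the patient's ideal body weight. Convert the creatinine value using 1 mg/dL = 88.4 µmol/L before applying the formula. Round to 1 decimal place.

21.0 mL/min

SCr = 294 / 88.4 = 3.326 mg/dL
CrCl = (140 − 71) × 85.7 / (72 × 3.326) × 0.85 = 5913.3 / 239.47 × 0.85 ≈ 21.0 mL/min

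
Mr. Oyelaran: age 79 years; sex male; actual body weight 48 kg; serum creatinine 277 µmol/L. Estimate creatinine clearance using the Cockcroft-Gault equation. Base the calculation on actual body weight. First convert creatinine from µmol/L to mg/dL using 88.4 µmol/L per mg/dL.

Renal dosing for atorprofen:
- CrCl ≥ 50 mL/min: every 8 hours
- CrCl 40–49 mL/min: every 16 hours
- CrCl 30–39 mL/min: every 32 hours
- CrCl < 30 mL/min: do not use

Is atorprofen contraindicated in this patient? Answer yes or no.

yes

SCr = 277 / 88.4 = 3.133 mg/dL
CrCl = (140 − 79) × 48 / (72 × 3.133) = 2928.0 / 225.58 ≈ 13.0 mL/min
CrCl ≈ 13 mL/min, which is < 30 mL/min.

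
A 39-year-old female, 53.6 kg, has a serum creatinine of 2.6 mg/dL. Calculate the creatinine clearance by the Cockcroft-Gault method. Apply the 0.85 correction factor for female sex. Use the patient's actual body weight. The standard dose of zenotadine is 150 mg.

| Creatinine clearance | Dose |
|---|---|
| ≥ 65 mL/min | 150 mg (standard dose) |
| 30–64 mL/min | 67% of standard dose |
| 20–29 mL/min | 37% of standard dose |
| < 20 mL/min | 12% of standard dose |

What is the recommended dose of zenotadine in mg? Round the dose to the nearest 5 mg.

55 mg

CrCl = (140 − 39) × 53.6 / (72 × 2.6) × 0.85 = 5413.6 / 187.20 × 0.85 ≈ 24.6 mL/min
CrCl ≈ 25 mL/min → bracket 20–29 mL/min.
37% of 150 mg = 55.5 mg → 55 mg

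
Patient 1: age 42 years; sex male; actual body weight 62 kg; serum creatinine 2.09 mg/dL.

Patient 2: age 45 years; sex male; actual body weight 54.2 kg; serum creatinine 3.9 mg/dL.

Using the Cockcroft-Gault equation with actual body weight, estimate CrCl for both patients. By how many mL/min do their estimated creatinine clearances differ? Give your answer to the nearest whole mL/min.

Patient 1: CrCl = (140 − 42) × 62 / (72 × 2.09) = 6076.0 / 150.48 ≈ 40.4 mL/min
Patient 2: CrCl = (140 − 45) × 54.2 / (72 × 3.9) = 5149.0 / 280.80 ≈ 18.3 mL/min
|40.4 − 18.3| = 22.1 mL/min

22 mL/min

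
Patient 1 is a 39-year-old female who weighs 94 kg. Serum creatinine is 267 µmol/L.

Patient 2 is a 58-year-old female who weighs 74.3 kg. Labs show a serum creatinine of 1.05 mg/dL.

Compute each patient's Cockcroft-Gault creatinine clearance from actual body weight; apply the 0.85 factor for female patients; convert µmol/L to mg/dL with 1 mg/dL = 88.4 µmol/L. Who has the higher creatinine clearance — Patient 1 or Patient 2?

Patient 1: SCr = 267 / 88.4 = 3.02 mg/dL
Patient 1: CrCl = (140 − 39) × 94 / (72 × 3.02) × 0.85 = 9494.0 / 217.44 × 0.85 ≈ 37.1 mL/min
Patient 2: CrCl = (140 − 58) × 74.3 / (72 × 1.05) × 0.85 = 6092.6 / 75.60 × 0.85 ≈ 68.5 mL/min
37.1 vs 68.5 mL/min → Patient 2 is higher.

Patient 2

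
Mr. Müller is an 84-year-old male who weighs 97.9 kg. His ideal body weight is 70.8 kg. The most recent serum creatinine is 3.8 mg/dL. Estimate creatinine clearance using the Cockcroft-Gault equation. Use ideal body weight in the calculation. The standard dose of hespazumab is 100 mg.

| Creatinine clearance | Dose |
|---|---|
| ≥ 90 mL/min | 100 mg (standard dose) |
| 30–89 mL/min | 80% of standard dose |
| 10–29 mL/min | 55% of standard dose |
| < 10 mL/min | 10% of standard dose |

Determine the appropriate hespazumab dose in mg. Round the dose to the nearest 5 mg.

55 mg

CrCl = (140 − 84) × 70.8 / (72 × 3.8) = 3964.8 / 273.60 ≈ 14.5 mL/min
CrCl ≈ 14 mL/min → bracket 10–29 mL/min.
55% of 100 mg = 55 mg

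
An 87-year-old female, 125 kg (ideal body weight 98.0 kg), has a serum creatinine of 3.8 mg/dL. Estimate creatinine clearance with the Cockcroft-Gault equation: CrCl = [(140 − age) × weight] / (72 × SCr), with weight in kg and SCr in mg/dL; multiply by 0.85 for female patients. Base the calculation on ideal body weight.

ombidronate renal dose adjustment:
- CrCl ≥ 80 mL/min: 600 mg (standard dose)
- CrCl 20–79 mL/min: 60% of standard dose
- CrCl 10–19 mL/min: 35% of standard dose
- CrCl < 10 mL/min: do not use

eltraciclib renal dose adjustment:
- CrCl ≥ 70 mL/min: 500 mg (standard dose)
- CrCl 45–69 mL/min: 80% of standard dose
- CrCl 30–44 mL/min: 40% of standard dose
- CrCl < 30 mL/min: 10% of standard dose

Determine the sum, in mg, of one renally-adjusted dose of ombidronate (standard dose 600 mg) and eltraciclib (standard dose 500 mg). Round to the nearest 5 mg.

260 mg

CrCl = (140 − 87) × 98 / (72 × 3.8) × 0.85 = 5194.0 / 273.60 × 0.85 ≈ 16.1 mL/min
CrCl ≈ 16 mL/min.
ombidronate: 10–19 mL/min → 35% of 600 mg = 210 mg.
eltraciclib: < 30 mL/min → 10% of 500 mg = 50 mg.
Total = 210 + 50 = 260 mg.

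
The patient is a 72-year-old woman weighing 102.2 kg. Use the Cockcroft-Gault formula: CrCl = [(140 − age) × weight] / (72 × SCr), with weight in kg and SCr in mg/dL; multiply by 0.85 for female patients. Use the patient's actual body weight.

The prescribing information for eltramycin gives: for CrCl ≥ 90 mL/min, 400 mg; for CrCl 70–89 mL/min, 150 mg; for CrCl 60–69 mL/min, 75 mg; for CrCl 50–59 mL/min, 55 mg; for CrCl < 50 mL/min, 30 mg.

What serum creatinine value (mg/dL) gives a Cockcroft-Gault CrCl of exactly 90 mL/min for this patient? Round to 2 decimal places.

0.91 mg/dL

Standard dose requires CrCl ≥ 90 mL/min.
Set (140 − 72) × 102.2 × 0.85 / (72 × SCr) = 90
SCr = (140 − 72) × 102.2 × 0.85 / (72 × 90) = 0.912 mg/dL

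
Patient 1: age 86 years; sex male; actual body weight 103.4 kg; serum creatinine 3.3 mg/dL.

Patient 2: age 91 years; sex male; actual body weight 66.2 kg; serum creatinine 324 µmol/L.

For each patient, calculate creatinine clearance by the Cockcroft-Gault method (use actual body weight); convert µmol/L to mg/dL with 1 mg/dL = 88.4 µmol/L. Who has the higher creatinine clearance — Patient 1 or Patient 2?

Patient 1

Patient 1: CrCl = (140 − 86) × 103.4 / (72 × 3.3) = 5583.6 / 237.60 ≈ 23.5 mL/min
Patient 2: SCr = 324 / 88.4 = 3.665 mg/dL
Patient 2: CrCl = (140 − 91) × 66.2 / (72 × 3.665) = 3243.8 / 263.88 ≈ 12.3 mL/min
23.5 vs 12.3 mL/min → Patient 1 is higher.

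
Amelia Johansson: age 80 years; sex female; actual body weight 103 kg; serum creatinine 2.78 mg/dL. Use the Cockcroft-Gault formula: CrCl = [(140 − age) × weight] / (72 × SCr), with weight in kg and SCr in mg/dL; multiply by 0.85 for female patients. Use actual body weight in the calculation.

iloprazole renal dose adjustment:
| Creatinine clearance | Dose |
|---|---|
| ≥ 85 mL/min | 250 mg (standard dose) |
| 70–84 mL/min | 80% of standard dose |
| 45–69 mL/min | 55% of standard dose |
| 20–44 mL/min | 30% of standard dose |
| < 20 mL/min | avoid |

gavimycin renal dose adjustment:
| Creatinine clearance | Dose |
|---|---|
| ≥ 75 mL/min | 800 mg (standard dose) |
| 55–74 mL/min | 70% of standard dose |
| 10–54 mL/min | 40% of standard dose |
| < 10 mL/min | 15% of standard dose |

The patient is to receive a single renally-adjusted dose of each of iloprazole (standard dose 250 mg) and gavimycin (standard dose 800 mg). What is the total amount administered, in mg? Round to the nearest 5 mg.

395 mg

CrCl = (140 − 80) × 103 / (72 × 2.78) × 0.85 = 6180.0 / 200.16 × 0.85 ≈ 26.2 mL/min
CrCl ≈ 26 mL/min.
iloprazole: 20–44 mL/min → 30% of 250 mg = 75 mg.
gavimycin: 10–54 mL/min → 40% of 800 mg = 320 mg.
Total = 75 + 320 = 395 mg.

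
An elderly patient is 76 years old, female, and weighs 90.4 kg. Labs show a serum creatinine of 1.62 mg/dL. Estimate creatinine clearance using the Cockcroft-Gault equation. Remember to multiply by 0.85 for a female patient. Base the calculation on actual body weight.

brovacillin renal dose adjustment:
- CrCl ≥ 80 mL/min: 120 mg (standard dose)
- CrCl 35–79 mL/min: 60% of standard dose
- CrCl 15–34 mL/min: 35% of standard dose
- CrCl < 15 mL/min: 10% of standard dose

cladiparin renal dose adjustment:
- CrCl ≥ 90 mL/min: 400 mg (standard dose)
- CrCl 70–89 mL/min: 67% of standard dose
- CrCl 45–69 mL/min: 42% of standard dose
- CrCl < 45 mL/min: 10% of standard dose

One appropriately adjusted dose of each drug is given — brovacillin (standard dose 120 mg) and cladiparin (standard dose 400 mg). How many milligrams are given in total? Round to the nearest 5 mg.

CrCl = (140 − 76) × 90.4 / (72 × 1.62) × 0.85 = 5785.6 / 116.64 × 0.85 ≈ 42.2 mL/min
CrCl ≈ 42 mL/min.
brovacillin: 35–79 mL/min → 60% of 120 mg = 72 mg.
cladiparin: < 45 mL/min → 10% of 400 mg = 40 mg.
Total = 72 + 40 = 112 mg.

110 mg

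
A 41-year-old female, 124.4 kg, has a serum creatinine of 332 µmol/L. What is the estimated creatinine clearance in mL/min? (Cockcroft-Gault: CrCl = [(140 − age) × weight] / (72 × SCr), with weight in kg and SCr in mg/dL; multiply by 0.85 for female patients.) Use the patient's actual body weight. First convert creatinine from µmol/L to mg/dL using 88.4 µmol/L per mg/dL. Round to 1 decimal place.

SCr = 332 / 88.4 = 3.756 mg/dL
CrCl = (140 − 41) × 124.4 / (72 × 3.756) × 0.85 = 12315.6 / 270.43 × 0.85 ≈ 38.7 mL/min

38.7 mL/min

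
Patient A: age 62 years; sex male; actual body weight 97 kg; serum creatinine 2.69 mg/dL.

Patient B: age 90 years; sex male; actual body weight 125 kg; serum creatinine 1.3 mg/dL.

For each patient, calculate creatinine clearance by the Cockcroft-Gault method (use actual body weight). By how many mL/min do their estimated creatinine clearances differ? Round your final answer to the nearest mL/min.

28 mL/min

Patient A: CrCl = (140 − 62) × 97 / (72 × 2.69) = 7566.0 / 193.68 ≈ 39.1 mL/min
Patient B: CrCl = (140 − 90) × 125 / (72 × 1.3) = 6250.0 / 93.60 ≈ 66.8 mL/min
|39.1 − 66.8| = 27.7 mL/min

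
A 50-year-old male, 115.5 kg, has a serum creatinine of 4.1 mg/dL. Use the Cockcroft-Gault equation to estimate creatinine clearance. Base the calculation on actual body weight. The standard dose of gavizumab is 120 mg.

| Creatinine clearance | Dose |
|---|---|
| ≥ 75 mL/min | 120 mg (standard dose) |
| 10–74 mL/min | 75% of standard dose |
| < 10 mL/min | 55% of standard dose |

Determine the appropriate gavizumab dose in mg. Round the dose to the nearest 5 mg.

CrCl = (140 − 50) × 115.5 / (72 × 4.1) = 10395.0 / 295.20 ≈ 35.2 mL/min
CrCl ≈ 35 mL/min → bracket 10–74 mL/min.
75% of 120 mg = 90 mg

90 mg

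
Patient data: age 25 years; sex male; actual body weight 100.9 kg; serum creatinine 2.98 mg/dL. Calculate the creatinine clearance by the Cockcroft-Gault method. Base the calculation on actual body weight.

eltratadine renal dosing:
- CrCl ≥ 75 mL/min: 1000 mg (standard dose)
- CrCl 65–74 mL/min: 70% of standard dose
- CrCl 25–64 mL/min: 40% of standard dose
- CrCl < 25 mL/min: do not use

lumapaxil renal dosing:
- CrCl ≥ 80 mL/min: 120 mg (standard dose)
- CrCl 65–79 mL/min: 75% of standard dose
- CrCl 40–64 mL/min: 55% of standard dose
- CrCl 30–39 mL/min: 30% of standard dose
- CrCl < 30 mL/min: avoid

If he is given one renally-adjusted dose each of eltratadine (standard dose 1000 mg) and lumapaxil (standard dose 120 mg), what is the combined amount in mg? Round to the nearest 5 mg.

465 mg

CrCl = (140 − 25) × 100.9 / (72 × 2.98) = 11603.5 / 214.56 ≈ 54.1 mL/min
CrCl ≈ 54 mL/min.
eltratadine: 25–64 mL/min → 40% of 1000 mg = 400 mg.
lumapaxil: 40–64 mL/min → 55% of 120 mg = 66 mg.
Total = 400 + 66 = 466 mg.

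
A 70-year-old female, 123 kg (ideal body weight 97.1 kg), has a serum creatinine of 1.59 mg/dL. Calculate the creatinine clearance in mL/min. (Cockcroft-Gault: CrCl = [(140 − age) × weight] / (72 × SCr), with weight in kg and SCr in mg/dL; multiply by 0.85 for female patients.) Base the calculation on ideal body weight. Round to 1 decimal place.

CrCl = (140 − 70) × 97.1 / (72 × 1.59) × 0.85 = 6797.0 / 114.48 × 0.85 ≈ 50.5 mL/min

50.5 mL/min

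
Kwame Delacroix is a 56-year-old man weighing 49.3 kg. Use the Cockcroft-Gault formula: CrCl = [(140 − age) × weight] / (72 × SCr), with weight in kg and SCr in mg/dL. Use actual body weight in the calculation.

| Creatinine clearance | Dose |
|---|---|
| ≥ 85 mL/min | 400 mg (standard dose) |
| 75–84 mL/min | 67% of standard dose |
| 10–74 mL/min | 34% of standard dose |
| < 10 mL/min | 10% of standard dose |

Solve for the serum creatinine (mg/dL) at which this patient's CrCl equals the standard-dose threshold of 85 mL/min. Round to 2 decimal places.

Standard dose requires CrCl ≥ 85 mL/min.
Set (140 − 56) × 49.3 / (72 × SCr) = 85
SCr = (140 − 56) × 49.3 / (72 × 85) = 0.677 mg/dL

0.68 mg/dL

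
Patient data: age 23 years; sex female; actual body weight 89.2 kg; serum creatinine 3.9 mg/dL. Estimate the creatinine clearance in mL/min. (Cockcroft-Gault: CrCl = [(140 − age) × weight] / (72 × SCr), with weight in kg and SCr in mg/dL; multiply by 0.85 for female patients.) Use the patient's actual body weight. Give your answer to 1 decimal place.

31.6 mL/min

CrCl = (140 − 23) × 89.2 / (72 × 3.9) × 0.85 = 10436.4 / 280.80 × 0.85 ≈ 31.6 mL/min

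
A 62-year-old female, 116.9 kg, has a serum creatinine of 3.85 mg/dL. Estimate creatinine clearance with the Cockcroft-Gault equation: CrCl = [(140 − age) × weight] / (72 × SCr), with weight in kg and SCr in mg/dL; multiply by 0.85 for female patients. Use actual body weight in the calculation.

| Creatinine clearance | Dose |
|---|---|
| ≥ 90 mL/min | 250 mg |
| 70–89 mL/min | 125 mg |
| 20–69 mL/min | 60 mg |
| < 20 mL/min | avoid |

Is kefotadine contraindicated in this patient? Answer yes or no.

no

CrCl = (140 − 62) × 116.9 / (72 × 3.85) × 0.85 = 9118.2 / 277.20 × 0.85 ≈ 28.0 mL/min
CrCl ≈ 28 mL/min, which is ≥ 20 mL/min.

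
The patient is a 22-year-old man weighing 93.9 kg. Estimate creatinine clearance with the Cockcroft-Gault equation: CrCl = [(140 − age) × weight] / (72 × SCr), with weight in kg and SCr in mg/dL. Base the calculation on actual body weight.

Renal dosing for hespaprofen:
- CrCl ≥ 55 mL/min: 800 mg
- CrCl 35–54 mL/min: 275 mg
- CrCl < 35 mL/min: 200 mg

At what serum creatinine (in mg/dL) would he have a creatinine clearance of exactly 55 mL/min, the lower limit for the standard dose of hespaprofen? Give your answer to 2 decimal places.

2.80 mg/dL

Standard dose requires CrCl ≥ 55 mL/min.
Set (140 − 22) × 93.9 / (72 × SCr) = 55
SCr = (140 − 22) × 93.9 / (72 × 55) = 2.798 mg/dL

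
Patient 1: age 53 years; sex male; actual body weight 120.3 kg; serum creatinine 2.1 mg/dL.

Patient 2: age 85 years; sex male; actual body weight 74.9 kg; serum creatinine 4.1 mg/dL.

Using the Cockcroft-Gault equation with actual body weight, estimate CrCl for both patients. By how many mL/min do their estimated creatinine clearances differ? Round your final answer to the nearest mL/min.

55 mL/min

Patient 1: CrCl = (140 − 53) × 120.3 / (72 × 2.1) = 10466.1 / 151.20 ≈ 69.2 mL/min
Patient 2: CrCl = (140 − 85) × 74.9 / (72 × 4.1) = 4119.5 / 295.20 ≈ 14.0 mL/min
|69.2 − 14.0| = 55.2 mL/min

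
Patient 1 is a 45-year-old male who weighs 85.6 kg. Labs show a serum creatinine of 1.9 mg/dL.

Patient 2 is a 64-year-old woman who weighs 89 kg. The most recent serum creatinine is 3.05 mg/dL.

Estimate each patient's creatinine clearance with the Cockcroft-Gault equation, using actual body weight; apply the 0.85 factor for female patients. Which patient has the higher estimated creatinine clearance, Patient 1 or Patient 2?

Patient 1

Patient 1: CrCl = (140 − 45) × 85.6 / (72 × 1.9) = 8132.0 / 136.80 ≈ 59.4 mL/min
Patient 2: CrCl = (140 − 64) × 89 / (72 × 3.05) × 0.85 = 6764.0 / 219.60 × 0.85 ≈ 26.2 mL/min
59.4 vs 26.2 mL/min → Patient 1 is higher.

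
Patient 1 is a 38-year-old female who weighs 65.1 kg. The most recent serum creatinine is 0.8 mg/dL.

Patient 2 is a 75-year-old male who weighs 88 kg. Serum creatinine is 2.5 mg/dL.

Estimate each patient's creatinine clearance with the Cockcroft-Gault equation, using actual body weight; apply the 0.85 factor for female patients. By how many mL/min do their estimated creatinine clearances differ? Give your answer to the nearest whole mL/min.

66 mL/min

Patient 1: CrCl = (140 − 38) × 65.1 / (72 × 0.8) × 0.85 = 6640.2 / 57.60 × 0.85 ≈ 98.0 mL/min
Patient 2: CrCl = (140 − 75) × 88 / (72 × 2.5) = 5720.0 / 180.00 ≈ 31.8 mL/min
|98.0 − 31.8| = 66.2 mL/min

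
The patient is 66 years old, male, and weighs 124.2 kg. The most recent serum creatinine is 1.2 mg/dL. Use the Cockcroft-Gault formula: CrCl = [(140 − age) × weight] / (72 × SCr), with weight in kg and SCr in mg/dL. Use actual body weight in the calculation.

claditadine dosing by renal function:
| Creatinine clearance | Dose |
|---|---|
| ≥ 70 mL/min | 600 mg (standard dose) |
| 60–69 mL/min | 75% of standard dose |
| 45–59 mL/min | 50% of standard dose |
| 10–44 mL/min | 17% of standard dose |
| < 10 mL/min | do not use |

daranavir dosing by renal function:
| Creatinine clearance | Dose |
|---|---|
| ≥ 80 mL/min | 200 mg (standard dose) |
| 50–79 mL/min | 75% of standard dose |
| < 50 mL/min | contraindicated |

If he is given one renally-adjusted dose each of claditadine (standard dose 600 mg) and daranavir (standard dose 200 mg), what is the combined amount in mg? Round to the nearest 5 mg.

CrCl = (140 − 66) × 124.2 / (72 × 1.2) = 9190.8 / 86.40 ≈ 106.4 mL/min
CrCl ≈ 106 mL/min.
claditadine: ≥ 70 mL/min → 100% of 600 mg = 600 mg.
daranavir: ≥ 80 mL/min → 100% of 200 mg = 200 mg.
Total = 600 + 200 = 800 mg.

800 mg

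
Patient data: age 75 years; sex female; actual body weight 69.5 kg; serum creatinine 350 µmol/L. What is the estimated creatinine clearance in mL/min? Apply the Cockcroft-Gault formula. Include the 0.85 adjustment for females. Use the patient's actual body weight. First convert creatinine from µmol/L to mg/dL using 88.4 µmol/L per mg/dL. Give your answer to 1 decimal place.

SCr = 350 / 88.4 = 3.959 mg/dL
CrCl = (140 − 75) × 69.5 / (72 × 3.959) × 0.85 = 4517.5 / 285.05 × 0.85 ≈ 13.5 mL/min

13.5 mL/min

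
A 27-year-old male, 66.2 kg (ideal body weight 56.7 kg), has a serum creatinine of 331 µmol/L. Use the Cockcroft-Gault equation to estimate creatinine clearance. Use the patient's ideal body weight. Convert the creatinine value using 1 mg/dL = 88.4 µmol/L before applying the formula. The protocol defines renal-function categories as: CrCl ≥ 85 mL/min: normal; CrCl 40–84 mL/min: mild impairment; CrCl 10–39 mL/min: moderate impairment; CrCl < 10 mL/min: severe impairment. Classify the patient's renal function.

SCr = 331 / 88.4 = 3.744 mg/dL
CrCl = (140 − 27) × 56.7 / (72 × 3.744) = 6407.1 / 269.57 ≈ 23.8 mL/min
24 mL/min falls in the 'moderate impairment' range.

moderate impairment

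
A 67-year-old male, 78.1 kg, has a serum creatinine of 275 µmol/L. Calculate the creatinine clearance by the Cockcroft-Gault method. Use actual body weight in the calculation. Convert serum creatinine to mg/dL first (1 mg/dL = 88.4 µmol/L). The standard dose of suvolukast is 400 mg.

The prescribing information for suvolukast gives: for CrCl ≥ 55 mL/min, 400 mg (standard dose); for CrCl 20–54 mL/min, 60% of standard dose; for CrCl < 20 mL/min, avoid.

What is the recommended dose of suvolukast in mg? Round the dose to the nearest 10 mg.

240 mg

SCr = 275 / 88.4 = 3.111 mg/dL
CrCl = (140 − 67) × 78.1 / (72 × 3.111) = 5701.3 / 223.99 ≈ 25.5 mL/min
CrCl ≈ 25 mL/min → bracket 20–54 mL/min.
60% of 400 mg = 240 mg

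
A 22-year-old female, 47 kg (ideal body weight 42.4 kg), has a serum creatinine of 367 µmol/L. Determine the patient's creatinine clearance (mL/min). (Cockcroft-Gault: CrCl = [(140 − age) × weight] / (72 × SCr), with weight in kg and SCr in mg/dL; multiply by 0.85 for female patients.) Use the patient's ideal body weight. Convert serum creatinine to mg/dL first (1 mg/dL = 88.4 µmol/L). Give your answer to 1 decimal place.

14.2 mL/min

SCr = 367 / 88.4 = 4.152 mg/dL
CrCl = (140 − 22) × 42.4 / (72 × 4.152) × 0.85 = 5003.2 / 298.94 × 0.85 ≈ 14.2 mL/min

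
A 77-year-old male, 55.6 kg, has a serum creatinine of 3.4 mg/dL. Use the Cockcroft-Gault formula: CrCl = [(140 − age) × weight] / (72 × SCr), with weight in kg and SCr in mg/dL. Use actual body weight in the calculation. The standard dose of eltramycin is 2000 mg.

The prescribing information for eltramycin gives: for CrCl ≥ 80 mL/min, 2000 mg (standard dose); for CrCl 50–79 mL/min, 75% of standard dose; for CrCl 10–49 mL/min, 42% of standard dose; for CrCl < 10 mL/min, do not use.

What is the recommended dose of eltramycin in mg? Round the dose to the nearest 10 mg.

CrCl = (140 − 77) × 55.6 / (72 × 3.4) = 3502.8 / 244.80 ≈ 14.3 mL/min
CrCl ≈ 14 mL/min → bracket 10–49 mL/min.
42% of 2000 mg = 840 mg

840 mg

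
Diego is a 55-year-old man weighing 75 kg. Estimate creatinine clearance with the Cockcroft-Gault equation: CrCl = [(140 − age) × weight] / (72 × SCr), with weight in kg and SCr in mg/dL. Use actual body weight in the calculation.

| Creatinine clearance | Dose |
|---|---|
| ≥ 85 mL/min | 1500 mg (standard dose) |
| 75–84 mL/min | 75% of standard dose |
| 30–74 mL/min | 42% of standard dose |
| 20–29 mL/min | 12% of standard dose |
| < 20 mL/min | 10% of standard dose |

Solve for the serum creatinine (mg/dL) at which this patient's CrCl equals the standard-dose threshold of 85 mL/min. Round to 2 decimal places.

Standard dose requires CrCl ≥ 85 mL/min.
Set (140 − 55) × 75 / (72 × SCr) = 85
SCr = (140 − 55) × 75 / (72 × 85) = 1.042 mg/dL

1.04 mg/dL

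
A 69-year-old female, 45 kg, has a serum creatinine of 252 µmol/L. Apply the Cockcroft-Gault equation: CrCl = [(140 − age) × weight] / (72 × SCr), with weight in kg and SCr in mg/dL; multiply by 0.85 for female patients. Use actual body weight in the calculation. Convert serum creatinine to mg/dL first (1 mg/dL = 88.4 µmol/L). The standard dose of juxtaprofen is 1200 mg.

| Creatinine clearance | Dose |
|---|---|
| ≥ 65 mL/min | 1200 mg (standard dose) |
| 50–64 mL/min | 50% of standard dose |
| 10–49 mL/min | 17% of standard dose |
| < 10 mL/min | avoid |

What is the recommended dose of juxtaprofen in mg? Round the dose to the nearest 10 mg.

SCr = 252 / 88.4 = 2.851 mg/dL
CrCl = (140 − 69) × 45 / (72 × 2.851) × 0.85 = 3195.0 / 205.27 × 0.85 ≈ 13.2 mL/min
CrCl ≈ 13 mL/min → bracket 10–49 mL/min.
17% of 1200 mg = 204 mg → 200 mg

200 mg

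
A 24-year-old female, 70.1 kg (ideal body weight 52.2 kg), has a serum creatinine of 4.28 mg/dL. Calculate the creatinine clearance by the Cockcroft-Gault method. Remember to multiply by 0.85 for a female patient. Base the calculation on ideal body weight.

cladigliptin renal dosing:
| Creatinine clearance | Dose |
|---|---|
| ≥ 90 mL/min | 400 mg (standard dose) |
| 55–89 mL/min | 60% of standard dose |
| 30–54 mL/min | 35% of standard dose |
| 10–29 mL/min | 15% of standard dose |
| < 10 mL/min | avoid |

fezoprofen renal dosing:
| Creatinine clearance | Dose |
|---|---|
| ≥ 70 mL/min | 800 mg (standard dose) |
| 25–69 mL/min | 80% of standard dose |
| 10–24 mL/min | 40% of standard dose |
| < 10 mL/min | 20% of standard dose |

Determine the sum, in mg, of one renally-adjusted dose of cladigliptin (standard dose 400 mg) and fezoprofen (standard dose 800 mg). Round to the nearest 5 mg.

CrCl = (140 − 24) × 52.2 / (72 × 4.28) × 0.85 = 6055.2 / 308.16 × 0.85 ≈ 16.7 mL/min
CrCl ≈ 17 mL/min.
cladigliptin: 10–29 mL/min → 15% of 400 mg = 60 mg.
fezoprofen: 10–24 mL/min → 40% of 800 mg = 320 mg.
Total = 60 + 320 = 380 mg.

380 mg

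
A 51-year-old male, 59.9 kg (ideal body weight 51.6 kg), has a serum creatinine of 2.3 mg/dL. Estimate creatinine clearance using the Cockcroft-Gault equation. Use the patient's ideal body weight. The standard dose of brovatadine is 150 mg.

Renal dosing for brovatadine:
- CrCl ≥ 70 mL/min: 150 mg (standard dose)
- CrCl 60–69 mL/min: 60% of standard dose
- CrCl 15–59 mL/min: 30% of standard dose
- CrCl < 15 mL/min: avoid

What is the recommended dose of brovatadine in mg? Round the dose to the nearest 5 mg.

45 mg

CrCl = (140 − 51) × 51.6 / (72 × 2.3) = 4592.4 / 165.60 ≈ 27.7 mL/min
CrCl ≈ 28 mL/min → bracket 15–59 mL/min.
30% of 150 mg = 45 mg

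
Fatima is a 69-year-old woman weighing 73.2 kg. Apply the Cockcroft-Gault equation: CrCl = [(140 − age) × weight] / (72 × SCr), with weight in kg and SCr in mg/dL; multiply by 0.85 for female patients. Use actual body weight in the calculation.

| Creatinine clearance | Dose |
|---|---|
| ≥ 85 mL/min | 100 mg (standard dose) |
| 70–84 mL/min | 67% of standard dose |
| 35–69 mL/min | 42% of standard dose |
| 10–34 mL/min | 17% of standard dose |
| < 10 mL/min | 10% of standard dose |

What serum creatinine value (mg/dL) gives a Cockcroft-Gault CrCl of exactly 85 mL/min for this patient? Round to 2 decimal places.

Standard dose requires CrCl ≥ 85 mL/min.
Set (140 − 69) × 73.2 × 0.85 / (72 × SCr) = 85
SCr = (140 − 69) × 73.2 × 0.85 / (72 × 85) = 0.722 mg/dL

0.72 mg/dL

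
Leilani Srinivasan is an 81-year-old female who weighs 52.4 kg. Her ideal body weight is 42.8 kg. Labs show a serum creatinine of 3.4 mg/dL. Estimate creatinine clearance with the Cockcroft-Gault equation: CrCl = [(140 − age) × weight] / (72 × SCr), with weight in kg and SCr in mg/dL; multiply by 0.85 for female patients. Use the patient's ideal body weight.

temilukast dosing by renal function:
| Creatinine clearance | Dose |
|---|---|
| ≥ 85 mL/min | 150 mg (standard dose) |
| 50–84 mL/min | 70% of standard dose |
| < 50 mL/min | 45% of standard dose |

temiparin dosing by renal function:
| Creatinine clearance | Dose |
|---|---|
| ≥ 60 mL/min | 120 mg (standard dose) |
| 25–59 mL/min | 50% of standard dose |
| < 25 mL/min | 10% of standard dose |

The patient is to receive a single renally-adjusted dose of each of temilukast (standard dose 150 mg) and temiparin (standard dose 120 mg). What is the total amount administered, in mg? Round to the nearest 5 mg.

CrCl = (140 − 81) × 42.8 / (72 × 3.4) × 0.85 = 2525.2 / 244.80 × 0.85 ≈ 8.8 mL/min
CrCl ≈ 9 mL/min.
temilukast: < 50 mL/min → 45% of 150 mg = 67.5 mg.
temiparin: < 25 mL/min → 10% of 120 mg = 12 mg.
Total = 67.5 + 12 = 79.5 mg.

80 mg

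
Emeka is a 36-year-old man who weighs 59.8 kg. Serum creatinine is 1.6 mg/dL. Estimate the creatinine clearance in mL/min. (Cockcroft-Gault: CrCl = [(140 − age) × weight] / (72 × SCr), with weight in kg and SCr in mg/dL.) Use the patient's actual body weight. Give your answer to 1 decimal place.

54.0 mL/min

CrCl = (140 − 36) × 59.8 / (72 × 1.6) = 6219.2 / 115.20 ≈ 54.0 mL/min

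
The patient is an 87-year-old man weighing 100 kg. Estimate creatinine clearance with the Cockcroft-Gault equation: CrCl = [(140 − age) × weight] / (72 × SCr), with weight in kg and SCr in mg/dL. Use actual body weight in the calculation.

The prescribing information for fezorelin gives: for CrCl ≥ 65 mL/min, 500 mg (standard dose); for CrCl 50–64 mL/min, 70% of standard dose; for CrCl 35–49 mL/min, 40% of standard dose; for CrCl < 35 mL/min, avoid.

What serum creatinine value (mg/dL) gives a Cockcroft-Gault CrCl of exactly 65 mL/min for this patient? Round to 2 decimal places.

1.13 mg/dL

Standard dose requires CrCl ≥ 65 mL/min.
Set (140 − 87) × 100 / (72 × SCr) = 65
SCr = (140 − 87) × 100 / (72 × 65) = 1.132 mg/dL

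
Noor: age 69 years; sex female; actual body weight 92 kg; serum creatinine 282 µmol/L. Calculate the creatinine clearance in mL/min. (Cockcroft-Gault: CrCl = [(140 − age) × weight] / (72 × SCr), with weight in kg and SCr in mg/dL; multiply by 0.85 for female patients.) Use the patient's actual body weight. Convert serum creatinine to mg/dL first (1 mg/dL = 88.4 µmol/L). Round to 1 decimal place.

SCr = 282 / 88.4 = 3.19 mg/dL
CrCl = (140 − 69) × 92 / (72 × 3.19) × 0.85 = 6532.0 / 229.68 × 0.85 ≈ 24.2 mL/min

24.2 mL/min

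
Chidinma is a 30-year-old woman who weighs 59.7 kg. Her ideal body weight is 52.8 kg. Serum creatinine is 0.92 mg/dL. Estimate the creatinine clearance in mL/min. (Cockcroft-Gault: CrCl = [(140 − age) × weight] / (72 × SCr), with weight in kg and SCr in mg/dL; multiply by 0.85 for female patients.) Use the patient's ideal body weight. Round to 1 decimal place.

74.5 mL/min

CrCl = (140 − 30) × 52.8 / (72 × 0.92) × 0.85 = 5808.0 / 66.24 × 0.85 ≈ 74.5 mL/min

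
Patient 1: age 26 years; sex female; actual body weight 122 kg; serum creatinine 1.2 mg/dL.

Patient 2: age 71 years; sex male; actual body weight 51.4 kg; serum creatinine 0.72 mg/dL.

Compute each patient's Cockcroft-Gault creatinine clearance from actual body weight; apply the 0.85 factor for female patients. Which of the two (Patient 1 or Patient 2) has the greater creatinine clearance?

Patient 1: CrCl = (140 − 26) × 122 / (72 × 1.2) × 0.85 = 13908.0 / 86.40 × 0.85 ≈ 136.8 mL/min
Patient 2: CrCl = (140 − 71) × 51.4 / (72 × 0.72) = 3546.6 / 51.84 ≈ 68.4 mL/min
136.8 vs 68.4 mL/min → Patient 1 is higher.

Patient 1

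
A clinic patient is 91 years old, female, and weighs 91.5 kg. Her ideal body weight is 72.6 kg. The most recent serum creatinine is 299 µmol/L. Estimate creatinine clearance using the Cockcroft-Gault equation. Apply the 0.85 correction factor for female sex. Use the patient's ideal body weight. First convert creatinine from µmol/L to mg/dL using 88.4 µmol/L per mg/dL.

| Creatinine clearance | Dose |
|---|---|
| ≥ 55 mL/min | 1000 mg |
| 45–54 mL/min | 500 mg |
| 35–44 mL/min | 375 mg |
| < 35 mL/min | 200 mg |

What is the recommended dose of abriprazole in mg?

SCr = 299 / 88.4 = 3.382 mg/dL
CrCl = (140 − 91) × 72.6 / (72 × 3.382) × 0.85 = 3557.4 / 243.50 × 0.85 ≈ 12.4 mL/min
CrCl ≈ 12 mL/min → bracket < 35 mL/min.
Dose for this bracket: 200 mg.

200 mg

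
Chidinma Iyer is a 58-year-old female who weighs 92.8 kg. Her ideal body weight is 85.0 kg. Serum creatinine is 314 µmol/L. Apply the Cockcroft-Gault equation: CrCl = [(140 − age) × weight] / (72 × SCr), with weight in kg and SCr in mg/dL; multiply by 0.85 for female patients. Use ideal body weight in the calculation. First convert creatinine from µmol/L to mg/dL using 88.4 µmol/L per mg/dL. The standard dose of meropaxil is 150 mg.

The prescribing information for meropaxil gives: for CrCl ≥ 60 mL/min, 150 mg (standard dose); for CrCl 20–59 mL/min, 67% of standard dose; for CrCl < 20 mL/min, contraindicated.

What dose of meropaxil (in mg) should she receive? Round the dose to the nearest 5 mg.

SCr = 314 / 88.4 = 3.552 mg/dL
CrCl = (140 − 58) × 85 / (72 × 3.552) × 0.85 = 6970.0 / 255.74 × 0.85 ≈ 23.2 mL/min
CrCl ≈ 23 mL/min → bracket 20–59 mL/min.
67% of 150 mg = 100.5 mg → 100 mg

100 mg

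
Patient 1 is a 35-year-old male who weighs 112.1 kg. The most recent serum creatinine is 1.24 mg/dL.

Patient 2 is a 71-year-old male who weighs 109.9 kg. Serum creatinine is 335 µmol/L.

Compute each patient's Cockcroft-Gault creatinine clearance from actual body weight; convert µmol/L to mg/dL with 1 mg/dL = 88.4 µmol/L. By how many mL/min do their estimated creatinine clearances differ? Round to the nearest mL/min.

104 mL/min

Patient 1: CrCl = (140 − 35) × 112.1 / (72 × 1.24) = 11770.5 / 89.28 ≈ 131.8 mL/min
Patient 2: SCr = 335 / 88.4 = 3.79 mg/dL
Patient 2: CrCl = (140 − 71) × 109.9 / (72 × 3.79) = 7583.1 / 272.88 ≈ 27.8 mL/min
|131.8 − 27.8| = 104.0 mL/min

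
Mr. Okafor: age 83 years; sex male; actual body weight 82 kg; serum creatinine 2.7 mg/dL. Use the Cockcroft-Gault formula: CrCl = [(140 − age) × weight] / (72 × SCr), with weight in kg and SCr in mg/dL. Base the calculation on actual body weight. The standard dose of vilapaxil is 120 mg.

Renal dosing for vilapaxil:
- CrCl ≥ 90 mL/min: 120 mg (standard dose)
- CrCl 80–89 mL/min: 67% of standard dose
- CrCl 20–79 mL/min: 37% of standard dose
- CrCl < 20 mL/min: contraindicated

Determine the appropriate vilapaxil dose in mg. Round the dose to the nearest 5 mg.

45 mg

CrCl = (140 − 83) × 82 / (72 × 2.7) = 4674.0 / 194.40 ≈ 24.0 mL/min
CrCl ≈ 24 mL/min → bracket 20–79 mL/min.
37% of 120 mg = 44.4 mg → 45 mg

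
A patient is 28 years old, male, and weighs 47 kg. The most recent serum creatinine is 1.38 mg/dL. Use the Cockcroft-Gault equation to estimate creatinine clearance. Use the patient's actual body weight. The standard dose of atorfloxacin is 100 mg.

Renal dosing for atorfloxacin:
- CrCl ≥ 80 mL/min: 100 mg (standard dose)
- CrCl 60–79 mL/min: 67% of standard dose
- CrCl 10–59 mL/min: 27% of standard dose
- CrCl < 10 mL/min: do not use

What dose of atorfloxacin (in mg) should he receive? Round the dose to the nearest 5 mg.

CrCl = (140 − 28) × 47 / (72 × 1.38) = 5264.0 / 99.36 ≈ 53.0 mL/min
CrCl ≈ 53 mL/min → bracket 10–59 mL/min.
27% of 100 mg = 27 mg → 25 mg

25 mg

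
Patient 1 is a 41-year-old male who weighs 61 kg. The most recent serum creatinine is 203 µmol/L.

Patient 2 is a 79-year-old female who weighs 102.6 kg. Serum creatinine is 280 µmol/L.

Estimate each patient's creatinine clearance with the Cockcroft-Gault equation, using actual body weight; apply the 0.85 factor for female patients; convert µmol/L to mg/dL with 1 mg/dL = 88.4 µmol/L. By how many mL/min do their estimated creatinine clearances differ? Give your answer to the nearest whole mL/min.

13 mL/min

Patient 1: SCr = 203 / 88.4 = 2.296 mg/dL
Patient 1: CrCl = (140 − 41) × 61 / (72 × 2.296) = 6039.0 / 165.31 ≈ 36.5 mL/min
Patient 2: SCr = 280 / 88.4 = 3.167 mg/dL
Patient 2: CrCl = (140 − 79) × 102.6 / (72 × 3.167) × 0.85 = 6258.6 / 228.02 × 0.85 ≈ 23.3 mL/min
|36.5 − 23.3| = 13.2 mL/min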